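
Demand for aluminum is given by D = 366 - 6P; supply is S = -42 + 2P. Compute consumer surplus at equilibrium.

Consumer surplus = 300

Equilibrium: 366 - 6P = -42 + 2P gives P* = 51, Q* = 60.
Demand choke price (D = 0): P = 61.
CS = ½(61 − 51)(60) = 300.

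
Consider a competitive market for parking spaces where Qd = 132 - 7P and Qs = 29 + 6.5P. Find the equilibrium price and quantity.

P* = 206/27, Q* = 2122/27

Set Qd = Qs: 132 - 7P = 29 + 6.5P.
103 = 13.5P, so P* = 206/27.
Q* = 132 − 7(206/27) = 2122/27.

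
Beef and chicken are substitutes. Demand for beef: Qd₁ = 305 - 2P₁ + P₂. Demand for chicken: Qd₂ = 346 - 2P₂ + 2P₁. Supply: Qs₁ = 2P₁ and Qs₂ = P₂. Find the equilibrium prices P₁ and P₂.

Market 1: 305 - 2P₁ + P₂ = 2P₁ → 4P₁ - P₂ = 305.
Market 2: 3P₂ - 2P₁ = 346.
Eliminating P₂: 3×(1) + 1×(2) gives 10P₁ = 1261, so P₁ = 126.1.
Back-substitute into (2): P₂ = (346 + 2×126.1) / 3 = 199.4.

P₁ = 126.1, P₂ = 199.4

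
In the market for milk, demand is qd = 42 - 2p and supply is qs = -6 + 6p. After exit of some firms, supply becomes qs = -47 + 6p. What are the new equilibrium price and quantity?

Original equilibrium: p* = 6, q* = 30.
New equilibrium: 42 - 2p = -47 + 6p, so 89 = 8p and p' = 11.125; q' = 42 − 2(11.125) = 19.75.

p' = 11.125, q' = 19.75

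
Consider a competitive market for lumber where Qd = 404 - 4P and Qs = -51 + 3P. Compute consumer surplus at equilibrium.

Consumer surplus = 2592

Equilibrium: 404 - 4P = -51 + 3P gives P* = 65, Q* = 144.
Demand choke price (Qd = 0): P = 101.
CS = ½(101 − 65)(144) = 2592.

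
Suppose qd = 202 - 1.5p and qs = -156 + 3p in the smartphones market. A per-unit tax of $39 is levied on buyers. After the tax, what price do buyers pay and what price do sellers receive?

Pre-tax equilibrium: p* = 716/9, q* = 248/3.
Tax on buyers shifts demand to qd = 202 − 1.5(p + 39) = 143.5 - 1.5p.
143.5 - 1.5p = -156 + 3p gives seller price ps = 599/9; buyers pay pb = 599/9 + 39 = 950/9.
New quantity: q = 202 − 1.5(950/9) = 131/3.

Buyers pay 950/9, sellers receive 599/9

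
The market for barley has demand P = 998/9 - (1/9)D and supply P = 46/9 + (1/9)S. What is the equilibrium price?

Set the two price expressions equal: 998/9 - (1/9)Q = 46/9 + (1/9)Q.
952/9 = (2/9)Q, so Q* = 476.
P* = 998/9 − (1/9)(476) = 58.

P* = 58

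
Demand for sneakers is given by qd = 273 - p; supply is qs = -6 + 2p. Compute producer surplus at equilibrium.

Producer surplus = 8100

Equilibrium: 273 - p = -6 + 2p gives p* = 93, q* = 180.
Supply starts at p = 3 (where qs = 0).
PS = ½(93 − 3)(180) = 8100.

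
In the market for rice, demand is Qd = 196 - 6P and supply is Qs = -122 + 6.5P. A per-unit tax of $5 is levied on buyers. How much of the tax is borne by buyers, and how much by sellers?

Pre-tax equilibrium: P* = 25.44, Q* = 43.36.
Tax on buyers shifts demand to Qd = 196 − 6(P + 5) = 166 - 6P.
166 - 6P = -122 + 6.5P gives seller price Ps = 23.04; buyers pay Pb = 23.04 + 5 = 28.04.
New quantity: Q = 196 − 6(28.04) = 27.76.
Buyer burden = 28.04 − 25.44 = 2.6; seller burden = 25.44 − 23.04 = 2.4.

Buyers bear $2.6, sellers bear $2.4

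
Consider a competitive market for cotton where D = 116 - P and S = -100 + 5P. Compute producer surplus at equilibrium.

Equilibrium: 116 - P = -100 + 5P gives P* = 36, Q* = 80.
Supply starts at P = 20 (where S = 0).
PS = ½(36 − 20)(80) = 640.

Producer surplus = 640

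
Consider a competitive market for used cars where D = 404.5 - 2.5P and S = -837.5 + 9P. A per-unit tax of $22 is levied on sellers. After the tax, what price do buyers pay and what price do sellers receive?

Pre-tax equilibrium: P* = 108, Q* = 134.5.
Tax on sellers shifts supply to S = -837.5 + 9(P − 22) = -1035.5 + 9P.
404.5 - 2.5P = -1035.5 + 9P gives buyer price Pb = 2880/23; sellers receive Ps = 2880/23 − 22 = 2374/23.
New quantity: Q = 404.5 − 2.5(2880/23) = 4207/46.

Buyers pay 2880/23, sellers receive 2374/23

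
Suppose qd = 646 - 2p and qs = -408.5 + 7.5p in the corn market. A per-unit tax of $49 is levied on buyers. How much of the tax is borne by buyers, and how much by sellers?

Pre-tax equilibrium: p* = 111, q* = 424.
Tax on buyers shifts demand to qd = 646 − 2(p + 49) = 548 - 2p.
548 - 2p = -408.5 + 7.5p gives seller price ps = 1913/19; buyers pay pb = 1913/19 + 49 = 2844/19.
New quantity: q = 646 − 2(2844/19) = 6586/19.
Buyer burden = 2844/19 − 111 = 735/19; seller burden = 111 − 1913/19 = 196/19.

Buyers bear 735/19, sellers bear 196/19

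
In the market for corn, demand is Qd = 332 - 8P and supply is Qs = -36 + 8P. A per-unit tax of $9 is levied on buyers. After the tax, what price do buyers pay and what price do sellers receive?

Buyers pay $27.5, sellers receive $18.5

Pre-tax equilibrium: P* = 23, Q* = 148.
Tax on buyers shifts demand to Qd = 332 − 8(P + 9) = 260 - 8P.
260 - 8P = -36 + 8P gives seller price Ps = 18.5; buyers pay Pb = 18.5 + 9 = 27.5.
New quantity: Q = 332 − 8(27.5) = 112.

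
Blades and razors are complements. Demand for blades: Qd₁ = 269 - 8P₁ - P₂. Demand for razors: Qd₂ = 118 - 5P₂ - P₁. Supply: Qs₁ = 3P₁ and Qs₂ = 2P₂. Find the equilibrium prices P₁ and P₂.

Market 1: 269 - 8P₁ - P₂ = 3P₁ → 11P₁ + P₂ = 269.
Market 2: 7P₂ + P₁ = 118.
Eliminating P₂: 7×(1) − 1×(2) gives 76P₁ = 1765, so P₁ = 1765/76.
Back-substitute into (2): P₂ = (118 − 1×1765/76) / 7 = 1029/76.

P₁ = 1765/76, P₂ = 1029/76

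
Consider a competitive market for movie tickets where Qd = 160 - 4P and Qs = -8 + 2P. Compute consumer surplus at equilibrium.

Consumer surplus = 288

Equilibrium: 160 - 4P = -8 + 2P gives P* = 28, Q* = 48.
Demand choke price (Qd = 0): P = 40.
CS = ½(40 − 28)(48) = 288.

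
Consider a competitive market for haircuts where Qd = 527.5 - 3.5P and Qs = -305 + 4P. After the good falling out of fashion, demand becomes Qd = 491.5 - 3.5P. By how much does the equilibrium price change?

Original equilibrium: P* = 111, Q* = 139.
New equilibrium: 491.5 - 3.5P = -305 + 4P, so 796.5 = 7.5P and P' = 106.2; Q' = 491.5 − 3.5(106.2) = 119.8.
Change in price: 106.2 − 111 = -4.8.

ΔP = -4.8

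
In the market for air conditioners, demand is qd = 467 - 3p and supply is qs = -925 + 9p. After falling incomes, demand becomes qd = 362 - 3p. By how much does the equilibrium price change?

Δp = -8.75

Original equilibrium: p* = 116, q* = 119.
New equilibrium: 362 - 3p = -925 + 9p, so 1287 = 12p and p' = 107.25; q' = 362 − 3(107.25) = 40.25.
Change in price: 107.25 − 116 = -8.75.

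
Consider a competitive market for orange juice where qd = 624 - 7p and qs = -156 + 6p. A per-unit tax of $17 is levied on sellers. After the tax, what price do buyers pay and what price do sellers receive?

Pre-tax equilibrium: p* = 60, q* = 204.
Tax on sellers shifts supply to qs = -156 + 6(p − 17) = -258 + 6p.
624 - 7p = -258 + 6p gives buyer price pb = 882/13; sellers receive ps = 882/13 − 17 = 661/13.
New quantity: q = 624 − 7(882/13) = 1938/13.

Buyers pay 882/13, sellers receive 661/13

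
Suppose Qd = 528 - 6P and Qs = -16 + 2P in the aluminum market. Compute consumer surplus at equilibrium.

Equilibrium: 528 - 6P = -16 + 2P gives P* = 68, Q* = 120.
Demand choke price (Qd = 0): P = 88.
CS = ½(88 − 68)(120) = 1200.

Consumer surplus = 1200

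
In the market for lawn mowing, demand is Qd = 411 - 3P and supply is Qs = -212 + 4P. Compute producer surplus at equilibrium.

Producer surplus = 2592

Equilibrium: 411 - 3P = -212 + 4P gives P* = 89, Q* = 144.
Supply starts at P = 53 (where Qs = 0).
PS = ½(89 − 53)(144) = 2592.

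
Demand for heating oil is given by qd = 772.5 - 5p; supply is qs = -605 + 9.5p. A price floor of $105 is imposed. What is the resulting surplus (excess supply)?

Surplus = 145

Equilibrium price would be p* = 95, so the floor at 105 binds.
At p = 105: qd = 247.5, qs = 392.5.
Surplus = 392.5 − 247.5 = 145.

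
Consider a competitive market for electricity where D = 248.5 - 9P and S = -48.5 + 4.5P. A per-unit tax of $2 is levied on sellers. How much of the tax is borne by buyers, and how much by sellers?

Pre-tax equilibrium: P* = 22, Q* = 50.5.
Tax on sellers shifts supply to S = -48.5 + 4.5(P − 2) = -57.5 + 4.5P.
248.5 - 9P = -57.5 + 4.5P gives buyer price Pb = 68/3; sellers receive Ps = 68/3 − 2 = 62/3.
New quantity: Q = 248.5 − 9(68/3) = 44.5.
Buyer burden = 68/3 − 22 = 2/3; seller burden = 22 − 62/3 = 4/3.

Buyers bear 2/3, sellers bear 4/3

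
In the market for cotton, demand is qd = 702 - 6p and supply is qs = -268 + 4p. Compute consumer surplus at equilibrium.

Equilibrium: 702 - 6p = -268 + 4p gives p* = 97, q* = 120.
Demand choke price (qd = 0): p = 117.
CS = ½(117 − 97)(120) = 1200.

Consumer surplus = 1200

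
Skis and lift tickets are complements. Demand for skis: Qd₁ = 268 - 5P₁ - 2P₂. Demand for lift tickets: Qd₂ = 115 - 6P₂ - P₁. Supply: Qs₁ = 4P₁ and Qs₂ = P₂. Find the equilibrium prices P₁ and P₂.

Market 1: 268 - 5P₁ - 2P₂ = 4P₁ → 9P₁ + 2P₂ = 268.
Market 2: 7P₂ + P₁ = 115.
Eliminating P₂: 7×(1) − 2×(2) gives 61P₁ = 1646, so P₁ = 1646/61.
Back-substitute into (2): P₂ = (115 − 1×1646/61) / 7 = 767/61.

P₁ = 1646/61, P₂ = 767/61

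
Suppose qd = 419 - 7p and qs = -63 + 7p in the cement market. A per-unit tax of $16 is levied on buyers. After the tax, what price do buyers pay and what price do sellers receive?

Buyers pay 297/7, sellers receive 185/7

Pre-tax equilibrium: p* = 241/7, q* = 178.
Tax on buyers shifts demand to qd = 419 − 7(p + 16) = 307 - 7p.
307 - 7p = -63 + 7p gives seller price ps = 185/7; buyers pay pb = 185/7 + 16 = 297/7.
New quantity: q = 419 − 7(297/7) = 122.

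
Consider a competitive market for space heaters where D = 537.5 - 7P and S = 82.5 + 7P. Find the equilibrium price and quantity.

P* = 32.5, Q* = 310

Set D = S: 537.5 - 7P = 82.5 + 7P.
455 = 14P, so P* = 32.5.
Q* = 537.5 − 7(32.5) = 310.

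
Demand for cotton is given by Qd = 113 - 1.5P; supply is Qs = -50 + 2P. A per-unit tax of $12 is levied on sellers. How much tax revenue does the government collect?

Pre-tax equilibrium: P* = 326/7, Q* = 302/7.
Tax on sellers shifts supply to Qs = -50 + 2(P − 12) = -74 + 2P.
113 - 1.5P = -74 + 2P gives buyer price Pb = 374/7; sellers receive Ps = 374/7 − 12 = 290/7.
New quantity: Q = 113 − 1.5(374/7) = 230/7.
Revenue = 12 × 230/7 = 2760/7.

Tax revenue = 2760/7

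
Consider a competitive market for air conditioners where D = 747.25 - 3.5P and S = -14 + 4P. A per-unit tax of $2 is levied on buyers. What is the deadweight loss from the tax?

Pre-tax equilibrium: P* = 101.5, Q* = 392.
Tax on buyers shifts demand to D = 747.25 − 3.5(P + 2) = 740.25 - 3.5P.
740.25 - 3.5P = -14 + 4P gives seller price Ps = 3017/30; buyers pay Pb = 3017/30 + 2 = 3077/30.
New quantity: Q = 747.25 − 3.5(3077/30) = 5824/15.
DWL = ½ × 2 × (392 − 5824/15) = 56/15.

Deadweight loss = 56/15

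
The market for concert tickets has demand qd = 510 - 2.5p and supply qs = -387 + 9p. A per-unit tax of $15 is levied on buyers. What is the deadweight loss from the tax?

Deadweight loss = 10125/46

Pre-tax equilibrium: p* = 78, q* = 315.
Tax on buyers shifts demand to qd = 510 − 2.5(p + 15) = 472.5 - 2.5p.
472.5 - 2.5p = -387 + 9p gives seller price ps = 1719/23; buyers pay pb = 1719/23 + 15 = 2064/23.
New quantity: q = 510 − 2.5(2064/23) = 6570/23.
DWL = ½ × 15 × (315 − 6570/23) = 10125/46.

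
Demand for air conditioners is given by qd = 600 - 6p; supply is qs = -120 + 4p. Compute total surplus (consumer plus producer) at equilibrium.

Equilibrium: 600 - 6p = -120 + 4p gives p* = 72, q* = 168.
Demand choke price: p = 100; supply starts at p = 30.
CS = ½(100 − 72)(168) = 2352; PS = ½(72 − 30)(168) = 3528.

Total surplus = 5880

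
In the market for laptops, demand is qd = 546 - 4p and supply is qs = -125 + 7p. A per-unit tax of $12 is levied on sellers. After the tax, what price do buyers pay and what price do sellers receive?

Buyers pay 755/11, sellers receive 623/11

Pre-tax equilibrium: p* = 61, q* = 302.
Tax on sellers shifts supply to qs = -125 + 7(p − 12) = -209 + 7p.
546 - 4p = -209 + 7p gives buyer price pb = 755/11; sellers receive ps = 755/11 − 12 = 623/11.
New quantity: q = 546 − 4(755/11) = 2986/11.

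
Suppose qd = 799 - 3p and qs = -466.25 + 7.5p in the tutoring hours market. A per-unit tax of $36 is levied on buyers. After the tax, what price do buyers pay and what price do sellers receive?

Pre-tax equilibrium: p* = 120.5, q* = 437.5.
Tax on buyers shifts demand to qd = 799 − 3(p + 36) = 691 - 3p.
691 - 3p = -466.25 + 7.5p gives seller price ps = 1543/14; buyers pay pb = 1543/14 + 36 = 2047/14.
New quantity: q = 799 − 3(2047/14) = 5045/14.

Buyers pay 2047/14, sellers receive 1543/14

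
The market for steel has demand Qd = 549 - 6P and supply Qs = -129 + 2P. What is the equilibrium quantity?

Set Qd = Qs: 549 - 6P = -129 + 2P.
678 = 8P, so P* = 84.75.
Q* = 549 − 6(84.75) = 40.5.

Q* = 40.5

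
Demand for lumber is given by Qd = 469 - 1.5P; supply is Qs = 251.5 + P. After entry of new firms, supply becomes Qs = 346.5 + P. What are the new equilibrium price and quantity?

Original equilibrium: P* = 87, Q* = 338.5.
New equilibrium: 469 - 1.5P = 346.5 + P, so 122.5 = 2.5P and P' = 49; Q' = 469 − 1.5(49) = 395.5.

P' = 49, Q' = 395.5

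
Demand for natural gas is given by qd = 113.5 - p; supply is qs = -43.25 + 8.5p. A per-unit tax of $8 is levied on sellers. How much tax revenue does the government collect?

Pre-tax equilibrium: p* = 16.5, q* = 97.
Tax on sellers shifts supply to qs = -43.25 + 8.5(p − 8) = -111.25 + 8.5p.
113.5 - p = -111.25 + 8.5p gives buyer price pb = 899/38; sellers receive ps = 899/38 − 8 = 595/38.
New quantity: q = 113.5 − 1(899/38) = 1707/19.
Revenue = 8 × 1707/19 = 13656/19.

Tax revenue = 13656/19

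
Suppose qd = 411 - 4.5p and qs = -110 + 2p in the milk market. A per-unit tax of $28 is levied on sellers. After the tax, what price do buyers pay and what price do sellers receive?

Buyers pay 1154/13, sellers receive 790/13

Pre-tax equilibrium: p* = 1042/13, q* = 654/13.
Tax on sellers shifts supply to qs = -110 + 2(p − 28) = -166 + 2p.
411 - 4.5p = -166 + 2p gives buyer price pb = 1154/13; sellers receive ps = 1154/13 − 28 = 790/13.
New quantity: q = 411 − 4.5(1154/13) = 150/13.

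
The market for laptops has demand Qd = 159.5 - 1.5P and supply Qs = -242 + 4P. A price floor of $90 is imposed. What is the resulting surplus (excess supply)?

Surplus = 93.5

Equilibrium price would be P* = 73, so the floor at 90 binds.
At P = 90: Qd = 24.5, Qs = 118.
Surplus = 118 − 24.5 = 93.5.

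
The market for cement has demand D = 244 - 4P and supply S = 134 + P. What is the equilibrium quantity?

Q* = 156

Set D = S: 244 - 4P = 134 + P.
110 = 5P, so P* = 22.
Q* = 244 − 4(22) = 156.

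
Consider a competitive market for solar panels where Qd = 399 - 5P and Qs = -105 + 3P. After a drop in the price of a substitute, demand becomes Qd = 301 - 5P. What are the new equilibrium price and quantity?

P' = 50.75, Q' = 47.25

Original equilibrium: P* = 63, Q* = 84.
New equilibrium: 301 - 5P = -105 + 3P, so 406 = 8P and P' = 50.75; Q' = 301 − 5(50.75) = 47.25.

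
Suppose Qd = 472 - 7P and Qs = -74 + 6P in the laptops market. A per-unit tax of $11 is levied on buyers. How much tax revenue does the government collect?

Pre-tax equilibrium: P* = 42, Q* = 178.
Tax on buyers shifts demand to Qd = 472 − 7(P + 11) = 395 - 7P.
395 - 7P = -74 + 6P gives seller price Ps = 469/13; buyers pay Pb = 469/13 + 11 = 612/13.
New quantity: Q = 472 − 7(612/13) = 1852/13.
Revenue = 11 × 1852/13 = 20372/13.

Tax revenue = 20372/13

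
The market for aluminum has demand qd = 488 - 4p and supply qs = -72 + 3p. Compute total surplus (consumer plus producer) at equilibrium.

Equilibrium: 488 - 4p = -72 + 3p gives p* = 80, q* = 168.
Demand choke price: p = 122; supply starts at p = 24.
CS = ½(122 − 80)(168) = 3528; PS = ½(80 − 24)(168) = 4704.

Total surplus = 8232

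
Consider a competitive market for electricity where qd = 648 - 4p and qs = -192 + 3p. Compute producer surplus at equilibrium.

Producer surplus = 4704

Equilibrium: 648 - 4p = -192 + 3p gives p* = 120, q* = 168.
Supply starts at p = 64 (where qs = 0).
PS = ½(120 − 64)(168) = 4704.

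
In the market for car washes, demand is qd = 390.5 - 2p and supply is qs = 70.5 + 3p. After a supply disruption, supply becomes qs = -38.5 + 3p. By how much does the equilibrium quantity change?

Original equilibrium: p* = 64, q* = 262.5.
New equilibrium: 390.5 - 2p = -38.5 + 3p, so 429 = 5p and p' = 85.8; q' = 390.5 − 2(85.8) = 218.9.
Change in quantity: 218.9 − 262.5 = -43.6.

Δq = -43.6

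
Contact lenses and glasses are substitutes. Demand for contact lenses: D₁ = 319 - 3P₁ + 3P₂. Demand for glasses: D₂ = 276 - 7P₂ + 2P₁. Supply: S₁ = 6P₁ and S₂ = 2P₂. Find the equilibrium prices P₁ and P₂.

P₁ = 49.32, P₂ = 3122/75

Market 1: 319 - 3P₁ + 3P₂ = 6P₁ → 9P₁ - 3P₂ = 319.
Market 2: 9P₂ - 2P₁ = 276.
Eliminating P₂: 9×(1) + 3×(2) gives 75P₁ = 3699, so P₁ = 49.32.
Back-substitute into (2): P₂ = (276 + 2×49.32) / 9 = 3122/75.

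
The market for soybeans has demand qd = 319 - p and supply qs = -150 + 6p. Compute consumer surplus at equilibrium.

Consumer surplus = 31752

Equilibrium: 319 - p = -150 + 6p gives p* = 67, q* = 252.
Demand choke price (qd = 0): p = 319.
CS = ½(319 − 67)(252) = 31752.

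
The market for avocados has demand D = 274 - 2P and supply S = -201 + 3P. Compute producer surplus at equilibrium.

Producer surplus = 1176

Equilibrium: 274 - 2P = -201 + 3P gives P* = 95, Q* = 84.
Supply starts at P = 67 (where S = 0).
PS = ½(95 − 67)(84) = 1176.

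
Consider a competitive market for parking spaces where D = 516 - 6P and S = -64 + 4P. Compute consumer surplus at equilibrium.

Equilibrium: 516 - 6P = -64 + 4P gives P* = 58, Q* = 168.
Demand choke price (D = 0): P = 86.
CS = ½(86 − 58)(168) = 2352.

Consumer surplus = 2352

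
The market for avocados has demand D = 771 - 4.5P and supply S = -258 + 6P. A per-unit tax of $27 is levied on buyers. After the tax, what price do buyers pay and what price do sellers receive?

Pre-tax equilibrium: P* = 98, Q* = 330.
Tax on buyers shifts demand to D = 771 − 4.5(P + 27) = 649.5 - 4.5P.
649.5 - 4.5P = -258 + 6P gives seller price Ps = 605/7; buyers pay Pb = 605/7 + 27 = 794/7.
New quantity: Q = 771 − 4.5(794/7) = 1824/7.

Buyers pay 794/7, sellers receive 605/7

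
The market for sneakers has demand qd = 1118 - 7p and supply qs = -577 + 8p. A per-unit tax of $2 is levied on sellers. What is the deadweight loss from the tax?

Deadweight loss = 112/15

Pre-tax equilibrium: p* = 113, q* = 327.
Tax on sellers shifts supply to qs = -577 + 8(p − 2) = -593 + 8p.
1118 - 7p = -593 + 8p gives buyer price pb = 1711/15; sellers receive ps = 1711/15 − 2 = 1681/15.
New quantity: q = 1118 − 7(1711/15) = 4793/15.
DWL = ½ × 2 × (327 − 4793/15) = 112/15.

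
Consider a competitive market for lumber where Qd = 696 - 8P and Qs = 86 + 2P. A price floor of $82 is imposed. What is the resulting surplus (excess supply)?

Surplus = 210

Equilibrium price would be P* = 61, so the floor at 82 binds.
At P = 82: Qd = 40, Qs = 250.
Surplus = 250 − 40 = 210.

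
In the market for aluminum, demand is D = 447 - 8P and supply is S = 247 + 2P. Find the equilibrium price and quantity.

Set D = S: 447 - 8P = 247 + 2P.
200 = 10P, so P* = 20.
Q* = 447 − 8(20) = 287.

P* = 20, Q* = 287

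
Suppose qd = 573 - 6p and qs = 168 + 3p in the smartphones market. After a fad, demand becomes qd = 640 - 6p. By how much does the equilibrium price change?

Δp = 67/9

Original equilibrium: p* = 45, q* = 303.
New equilibrium: 640 - 6p = 168 + 3p, so 472 = 9p and p' = 472/9; q' = 640 − 6(472/9) = 976/3.
Change in price: 472/9 − 45 = 67/9.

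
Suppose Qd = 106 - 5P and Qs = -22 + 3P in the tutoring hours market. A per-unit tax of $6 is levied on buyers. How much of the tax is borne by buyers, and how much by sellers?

Pre-tax equilibrium: P* = 16, Q* = 26.
Tax on buyers shifts demand to Qd = 106 − 5(P + 6) = 76 - 5P.
76 - 5P = -22 + 3P gives seller price Ps = 12.25; buyers pay Pb = 12.25 + 6 = 18.25.
New quantity: Q = 106 − 5(18.25) = 14.75.
Buyer burden = 18.25 − 16 = 2.25; seller burden = 16 − 12.25 = 3.75.

Buyers bear $2.25, sellers bear $3.75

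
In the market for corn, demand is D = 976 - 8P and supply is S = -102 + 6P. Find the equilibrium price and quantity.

Set D = S: 976 - 8P = -102 + 6P.
1078 = 14P, so P* = 77.
Q* = 976 − 8(77) = 360.

P* = 77, Q* = 360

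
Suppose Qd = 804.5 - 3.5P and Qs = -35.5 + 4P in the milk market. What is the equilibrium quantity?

Set Qd = Qs: 804.5 - 3.5P = -35.5 + 4P.
840 = 7.5P, so P* = 112.
Q* = 804.5 − 3.5(112) = 412.5.

Q* = 412.5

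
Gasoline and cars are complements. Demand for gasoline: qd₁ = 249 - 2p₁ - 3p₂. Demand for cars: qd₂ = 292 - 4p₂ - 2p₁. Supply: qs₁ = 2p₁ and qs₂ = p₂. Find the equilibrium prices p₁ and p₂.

Market 1: 249 - 2p₁ - 3p₂ = 2p₁ → 4p₁ + 3p₂ = 249.
Market 2: 5p₂ + 2p₁ = 292.
Eliminating p₂: 5×(1) − 3×(2) gives 14p₁ = 369, so p₁ = 369/14.
Back-substitute into (2): p₂ = (292 − 2×369/14) / 5 = 335/7.

p₁ = 369/14, p₂ = 335/7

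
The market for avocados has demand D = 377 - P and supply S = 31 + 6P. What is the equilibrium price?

P* = 346/7

Set D = S: 377 - P = 31 + 6P.
346 = 7P, so P* = 346/7.
Q* = 377 − 1(346/7) = 2293/7.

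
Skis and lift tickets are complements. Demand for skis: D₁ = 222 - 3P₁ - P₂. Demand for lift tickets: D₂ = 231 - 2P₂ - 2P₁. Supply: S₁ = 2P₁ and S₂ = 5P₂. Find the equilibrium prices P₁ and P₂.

Market 1: 222 - 3P₁ - P₂ = 2P₁ → 5P₁ + P₂ = 222.
Market 2: 7P₂ + 2P₁ = 231.
Eliminating P₂: 7×(1) − 1×(2) gives 33P₁ = 1323, so P₁ = 441/11.
Back-substitute into (2): P₂ = (231 − 2×441/11) / 7 = 237/11.

P₁ = 441/11, P₂ = 237/11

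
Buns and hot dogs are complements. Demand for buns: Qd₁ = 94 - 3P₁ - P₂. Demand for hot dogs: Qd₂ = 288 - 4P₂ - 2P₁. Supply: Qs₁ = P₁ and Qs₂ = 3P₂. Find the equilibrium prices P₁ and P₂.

Market 1: 94 - 3P₁ - P₂ = P₁ → 4P₁ + P₂ = 94.
Market 2: 7P₂ + 2P₁ = 288.
Eliminating P₂: 7×(1) − 1×(2) gives 26P₁ = 370, so P₁ = 185/13.
Back-substitute into (2): P₂ = (288 − 2×185/13) / 7 = 482/13.

P₁ = 185/13, P₂ = 482/13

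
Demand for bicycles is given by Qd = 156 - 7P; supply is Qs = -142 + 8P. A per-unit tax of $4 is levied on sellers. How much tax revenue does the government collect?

Tax revenue = 8

Pre-tax equilibrium: P* = 298/15, Q* = 254/15.
Tax on sellers shifts supply to Qs = -142 + 8(P − 4) = -174 + 8P.
156 - 7P = -174 + 8P gives buyer price Pb = 22; sellers receive Ps = 22 − 4 = 18.
New quantity: Q = 156 − 7(22) = 2.
Revenue = 4 × 2 = 8.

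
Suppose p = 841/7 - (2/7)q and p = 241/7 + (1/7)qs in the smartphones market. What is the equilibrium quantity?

Set the two price expressions equal: 841/7 - (2/7)q = 241/7 + (1/7)q.
600/7 = (3/7)q, so q* = 200.
p* = 841/7 − (2/7)(200) = 63.

q* = 200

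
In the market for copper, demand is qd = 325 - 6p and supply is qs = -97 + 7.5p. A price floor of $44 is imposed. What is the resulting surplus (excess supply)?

Equilibrium price would be p* = 844/27, so the floor at 44 binds.
At p = 44: qd = 61, qs = 233.
Surplus = 233 − 61 = 172.

Surplus = 172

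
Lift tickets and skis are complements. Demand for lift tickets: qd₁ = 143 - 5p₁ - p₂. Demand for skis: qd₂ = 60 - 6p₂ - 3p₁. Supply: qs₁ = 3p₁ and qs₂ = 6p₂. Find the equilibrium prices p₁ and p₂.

p₁ = 552/31, p₂ = 17/31

Market 1: 143 - 5p₁ - p₂ = 3p₁ → 8p₁ + p₂ = 143.
Market 2: 12p₂ + 3p₁ = 60.
Eliminating p₂: 12×(1) − 1×(2) gives 93p₁ = 1656, so p₁ = 552/31.
Back-substitute into (2): p₂ = (60 − 3×552/31) / 12 = 17/31.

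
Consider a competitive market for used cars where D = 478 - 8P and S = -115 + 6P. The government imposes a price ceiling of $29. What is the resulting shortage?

Equilibrium price would be P* = 593/14, so the ceiling at 29 binds.
At P = 29: D = 478 − 8(29) = 246, S = -115 + 6(29) = 59.
Shortage = 246 − 59 = 187.

Shortage = 187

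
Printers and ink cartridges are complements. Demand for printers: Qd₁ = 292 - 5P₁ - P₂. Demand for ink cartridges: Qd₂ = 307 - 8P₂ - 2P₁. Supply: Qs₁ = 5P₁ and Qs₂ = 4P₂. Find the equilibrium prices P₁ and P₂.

P₁ = 3197/118, P₂ = 1243/59

Market 1: 292 - 5P₁ - P₂ = 5P₁ → 10P₁ + P₂ = 292.
Market 2: 12P₂ + 2P₁ = 307.
Eliminating P₂: 12×(1) − 1×(2) gives 118P₁ = 3197, so P₁ = 3197/118.
Back-substitute into (2): P₂ = (307 − 2×3197/118) / 12 = 1243/59.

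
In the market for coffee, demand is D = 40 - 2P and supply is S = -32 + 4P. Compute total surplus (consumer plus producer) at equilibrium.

Total surplus = 96

Equilibrium: 40 - 2P = -32 + 4P gives P* = 12, Q* = 16.
Demand choke price: P = 20; supply starts at P = 8.
CS = ½(20 − 12)(16) = 64; PS = ½(12 − 8)(16) = 32.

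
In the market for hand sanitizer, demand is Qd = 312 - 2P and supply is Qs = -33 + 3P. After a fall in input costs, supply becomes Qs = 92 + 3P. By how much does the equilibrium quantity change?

ΔQ = 50

Original equilibrium: P* = 69, Q* = 174.
New equilibrium: 312 - 2P = 92 + 3P, so 220 = 5P and P' = 44; Q' = 312 − 2(44) = 224.
Change in quantity: 224 − 174 = 50.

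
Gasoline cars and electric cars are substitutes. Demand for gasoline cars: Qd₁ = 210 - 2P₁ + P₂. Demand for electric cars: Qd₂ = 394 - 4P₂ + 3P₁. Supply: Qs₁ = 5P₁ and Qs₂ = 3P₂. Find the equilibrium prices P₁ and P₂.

Market 1: 210 - 2P₁ + P₂ = 5P₁ → 7P₁ - P₂ = 210.
Market 2: 7P₂ - 3P₁ = 394.
Eliminating P₂: 7×(1) + 1×(2) gives 46P₁ = 1864, so P₁ = 932/23.
Back-substitute into (2): P₂ = (394 + 3×932/23) / 7 = 1694/23.

P₁ = 932/23, P₂ = 1694/23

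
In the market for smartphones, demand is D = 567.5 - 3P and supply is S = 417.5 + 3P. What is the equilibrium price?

P* = 25

Set D = S: 567.5 - 3P = 417.5 + 3P.
150 = 6P, so P* = 25.
Q* = 567.5 − 3(25) = 492.5.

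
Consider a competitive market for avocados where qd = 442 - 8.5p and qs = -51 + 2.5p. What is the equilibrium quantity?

Set qd = qs: 442 - 8.5p = -51 + 2.5p.
493 = 11p, so p* = 493/11.
q* = 442 − 8.5(493/11) = 1343/22.

q* = 1343/22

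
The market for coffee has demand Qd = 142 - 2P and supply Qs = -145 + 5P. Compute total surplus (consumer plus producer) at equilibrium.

Equilibrium: 142 - 2P = -145 + 5P gives P* = 41, Q* = 60.
Demand choke price: P = 71; supply starts at P = 29.
CS = ½(71 − 41)(60) = 900; PS = ½(41 − 29)(60) = 360.

Total surplus = 1260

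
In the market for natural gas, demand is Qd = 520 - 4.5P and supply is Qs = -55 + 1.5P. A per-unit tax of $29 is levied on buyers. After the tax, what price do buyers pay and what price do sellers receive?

Pre-tax equilibrium: P* = 575/6, Q* = 88.75.
Tax on buyers shifts demand to Qd = 520 − 4.5(P + 29) = 389.5 - 4.5P.
389.5 - 4.5P = -55 + 1.5P gives seller price Ps = 889/12; buyers pay Pb = 889/12 + 29 = 1237/12.
New quantity: Q = 520 − 4.5(1237/12) = 56.125.

Buyers pay 1237/12, sellers receive 889/12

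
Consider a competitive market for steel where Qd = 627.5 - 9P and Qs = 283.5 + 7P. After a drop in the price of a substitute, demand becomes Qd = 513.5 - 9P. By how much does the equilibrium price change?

Original equilibrium: P* = 21.5, Q* = 434.
New equilibrium: 513.5 - 9P = 283.5 + 7P, so 230 = 16P and P' = 14.375; Q' = 513.5 − 9(14.375) = 384.125.
Change in price: 14.375 − 21.5 = -7.125.

ΔP = -7.125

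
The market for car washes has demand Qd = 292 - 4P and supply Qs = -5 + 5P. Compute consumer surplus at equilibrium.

Consumer surplus = 3200

Equilibrium: 292 - 4P = -5 + 5P gives P* = 33, Q* = 160.
Demand choke price (Qd = 0): P = 73.
CS = ½(73 − 33)(160) = 3200.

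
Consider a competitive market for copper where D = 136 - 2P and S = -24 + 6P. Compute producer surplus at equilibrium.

Producer surplus = 768

Equilibrium: 136 - 2P = -24 + 6P gives P* = 20, Q* = 96.
Supply starts at P = 4 (where S = 0).
PS = ½(20 − 4)(96) = 768.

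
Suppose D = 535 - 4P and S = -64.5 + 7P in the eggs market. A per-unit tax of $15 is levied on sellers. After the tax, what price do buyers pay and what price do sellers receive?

Buyers pay 1409/22, sellers receive 1079/22

Pre-tax equilibrium: P* = 54.5, Q* = 317.
Tax on sellers shifts supply to S = -64.5 + 7(P − 15) = -169.5 + 7P.
535 - 4P = -169.5 + 7P gives buyer price Pb = 1409/22; sellers receive Ps = 1409/22 − 15 = 1079/22.
New quantity: Q = 535 − 4(1409/22) = 3067/11.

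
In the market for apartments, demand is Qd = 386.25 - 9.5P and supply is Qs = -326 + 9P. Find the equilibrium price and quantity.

Set Qd = Qs: 386.25 - 9.5P = -326 + 9P.
712.25 = 18.5P, so P* = 38.5.
Q* = 386.25 − 9.5(38.5) = 20.5.

P* = 38.5, Q* = 20.5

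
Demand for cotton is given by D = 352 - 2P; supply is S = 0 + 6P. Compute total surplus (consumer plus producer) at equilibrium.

Equilibrium: 352 - 2P = 0 + 6P gives P* = 44, Q* = 264.
Demand choke price: P = 176; supply starts at P = 0.
CS = ½(176 − 44)(264) = 17424; PS = ½(44 − 0)(264) = 5808.

Total surplus = 23232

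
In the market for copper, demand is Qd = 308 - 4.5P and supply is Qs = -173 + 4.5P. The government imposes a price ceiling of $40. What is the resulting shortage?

Equilibrium price would be P* = 481/9, so the ceiling at 40 binds.
At P = 40: Qd = 308 − 4.5(40) = 128, Qs = -173 + 4.5(40) = 7.
Shortage = 128 − 7 = 121.

Shortage = 121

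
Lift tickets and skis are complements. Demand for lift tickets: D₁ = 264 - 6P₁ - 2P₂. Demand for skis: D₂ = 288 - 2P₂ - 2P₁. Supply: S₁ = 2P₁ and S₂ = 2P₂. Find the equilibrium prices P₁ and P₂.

P₁ = 120/7, P₂ = 444/7

Market 1: 264 - 6P₁ - 2P₂ = 2P₁ → 8P₁ + 2P₂ = 264.
Market 2: 4P₂ + 2P₁ = 288.
Eliminating P₂: 4×(1) − 2×(2) gives 28P₁ = 480, so P₁ = 120/7.
Back-substitute into (2): P₂ = (288 − 2×120/7) / 4 = 444/7.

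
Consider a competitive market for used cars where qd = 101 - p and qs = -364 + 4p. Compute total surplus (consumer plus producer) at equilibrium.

Equilibrium: 101 - p = -364 + 4p gives p* = 93, q* = 8.
Demand choke price: p = 101; supply starts at p = 91.
CS = ½(101 − 93)(8) = 32; PS = ½(93 − 91)(8) = 8.

Total surplus = 40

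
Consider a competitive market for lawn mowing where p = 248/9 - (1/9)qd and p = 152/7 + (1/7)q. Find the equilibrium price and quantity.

Set the two price expressions equal: 248/9 - (1/9)q = 152/7 + (1/7)q.
368/63 = (16/63)q, so q* = 23.
p* = 248/9 − (1/9)(23) = 25.

p* = 25, q* = 23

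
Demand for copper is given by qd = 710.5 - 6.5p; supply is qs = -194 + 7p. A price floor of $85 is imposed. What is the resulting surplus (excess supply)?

Equilibrium price would be p* = 67, so the floor at 85 binds.
At p = 85: qd = 158, qs = 401.
Surplus = 401 − 158 = 243.

Surplus = 243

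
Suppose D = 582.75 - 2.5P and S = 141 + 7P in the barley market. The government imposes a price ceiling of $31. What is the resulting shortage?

Equilibrium price would be P* = 46.5, so the ceiling at 31 binds.
At P = 31: D = 582.75 − 2.5(31) = 505.25, S = 141 + 7(31) = 358.
Shortage = 505.25 − 358 = 147.25.

Shortage = 147.25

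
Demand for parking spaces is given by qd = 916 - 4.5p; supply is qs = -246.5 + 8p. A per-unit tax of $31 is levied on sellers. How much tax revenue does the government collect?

Tax revenue = 12654.82

Pre-tax equilibrium: p* = 93, q* = 497.5.
Tax on sellers shifts supply to qs = -246.5 + 8(p − 31) = -494.5 + 8p.
916 - 4.5p = -494.5 + 8p gives buyer price pb = 112.84; sellers receive ps = 112.84 − 31 = 81.84.
New quantity: q = 916 − 4.5(112.84) = 408.22.
Revenue = 31 × 408.22 = 12654.82.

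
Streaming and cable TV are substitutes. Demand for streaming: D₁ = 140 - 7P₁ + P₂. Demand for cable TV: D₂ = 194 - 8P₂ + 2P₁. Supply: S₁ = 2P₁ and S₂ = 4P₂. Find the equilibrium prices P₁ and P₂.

P₁ = 937/53, P₂ = 1013/53

Market 1: 140 - 7P₁ + P₂ = 2P₁ → 9P₁ - P₂ = 140.
Market 2: 12P₂ - 2P₁ = 194.
Eliminating P₂: 12×(1) + 1×(2) gives 106P₁ = 1874, so P₁ = 937/53.
Back-substitute into (2): P₂ = (194 + 2×937/53) / 12 = 1013/53.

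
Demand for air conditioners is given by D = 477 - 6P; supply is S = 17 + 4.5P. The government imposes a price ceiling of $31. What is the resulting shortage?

Equilibrium price would be P* = 920/21, so the ceiling at 31 binds.
At P = 31: D = 477 − 6(31) = 291, S = 17 + 4.5(31) = 156.5.
Shortage = 291 − 156.5 = 134.5.

Shortage = 134.5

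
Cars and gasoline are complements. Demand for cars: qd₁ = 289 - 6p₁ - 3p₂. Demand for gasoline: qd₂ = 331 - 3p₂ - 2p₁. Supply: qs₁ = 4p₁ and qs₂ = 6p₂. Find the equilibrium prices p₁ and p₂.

p₁ = 134/7, p₂ = 683/21

Market 1: 289 - 6p₁ - 3p₂ = 4p₁ → 10p₁ + 3p₂ = 289.
Market 2: 9p₂ + 2p₁ = 331.
Eliminating p₂: 9×(1) − 3×(2) gives 84p₁ = 1608, so p₁ = 134/7.
Back-substitute into (2): p₂ = (331 − 2×134/7) / 9 = 683/21.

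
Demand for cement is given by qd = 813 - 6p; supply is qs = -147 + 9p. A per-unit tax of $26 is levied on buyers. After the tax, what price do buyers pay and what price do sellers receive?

Buyers pay $79.6, sellers receive $53.6

Pre-tax equilibrium: p* = 64, q* = 429.
Tax on buyers shifts demand to qd = 813 − 6(p + 26) = 657 - 6p.
657 - 6p = -147 + 9p gives seller price ps = 53.6; buyers pay pb = 53.6 + 26 = 79.6.
New quantity: q = 813 − 6(79.6) = 335.4.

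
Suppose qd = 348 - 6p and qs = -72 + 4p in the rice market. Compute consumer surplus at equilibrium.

Equilibrium: 348 - 6p = -72 + 4p gives p* = 42, q* = 96.
Demand choke price (qd = 0): p = 58.
CS = ½(58 − 42)(96) = 768.

Consumer surplus = 768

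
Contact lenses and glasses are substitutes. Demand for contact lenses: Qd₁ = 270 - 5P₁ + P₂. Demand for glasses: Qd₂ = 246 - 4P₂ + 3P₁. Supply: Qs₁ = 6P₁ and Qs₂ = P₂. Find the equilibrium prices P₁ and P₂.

P₁ = 399/13, P₂ = 879/13

Market 1: 270 - 5P₁ + P₂ = 6P₁ → 11P₁ - P₂ = 270.
Market 2: 5P₂ - 3P₁ = 246.
Eliminating P₂: 5×(1) + 1×(2) gives 52P₁ = 1596, so P₁ = 399/13.
Back-substitute into (2): P₂ = (246 + 3×399/13) / 5 = 879/13.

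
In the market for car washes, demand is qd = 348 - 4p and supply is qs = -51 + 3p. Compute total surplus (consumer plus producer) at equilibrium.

Total surplus = 4200

Equilibrium: 348 - 4p = -51 + 3p gives p* = 57, q* = 120.
Demand choke price: p = 87; supply starts at p = 17.
CS = ½(87 − 57)(120) = 1800; PS = ½(57 − 17)(120) = 2400.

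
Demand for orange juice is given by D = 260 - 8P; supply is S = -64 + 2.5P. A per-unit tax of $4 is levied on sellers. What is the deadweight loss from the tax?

Pre-tax equilibrium: P* = 216/7, Q* = 92/7.
Tax on sellers shifts supply to S = -64 + 2.5(P − 4) = -74 + 2.5P.
260 - 8P = -74 + 2.5P gives buyer price Pb = 668/21; sellers receive Ps = 668/21 − 4 = 584/21.
New quantity: Q = 260 − 8(668/21) = 116/21.
DWL = ½ × 4 × (92/7 − 116/21) = 320/21.

Deadweight loss = 320/21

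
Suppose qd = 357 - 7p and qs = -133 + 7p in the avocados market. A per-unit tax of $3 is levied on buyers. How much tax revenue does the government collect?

Pre-tax equilibrium: p* = 35, q* = 112.
Tax on buyers shifts demand to qd = 357 − 7(p + 3) = 336 - 7p.
336 - 7p = -133 + 7p gives seller price ps = 33.5; buyers pay pb = 33.5 + 3 = 36.5.
New quantity: q = 357 − 7(36.5) = 101.5.
Revenue = 3 × 101.5 = 304.5.

Tax revenue = 304.5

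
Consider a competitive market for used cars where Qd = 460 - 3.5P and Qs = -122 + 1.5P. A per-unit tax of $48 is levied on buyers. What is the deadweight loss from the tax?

Deadweight loss = 1209.6

Pre-tax equilibrium: P* = 116.4, Q* = 52.6.
Tax on buyers shifts demand to Qd = 460 − 3.5(P + 48) = 292 - 3.5P.
292 - 3.5P = -122 + 1.5P gives seller price Ps = 82.8; buyers pay Pb = 82.8 + 48 = 130.8.
New quantity: Q = 460 − 3.5(130.8) = 2.2.
DWL = ½ × 48 × (52.6 − 2.2) = 1209.6.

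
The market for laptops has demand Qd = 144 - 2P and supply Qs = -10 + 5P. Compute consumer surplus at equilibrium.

Equilibrium: 144 - 2P = -10 + 5P gives P* = 22, Q* = 100.
Demand choke price (Qd = 0): P = 72.
CS = ½(72 − 22)(100) = 2500.

Consumer surplus = 2500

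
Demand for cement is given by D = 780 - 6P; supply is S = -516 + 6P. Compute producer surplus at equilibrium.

Producer surplus = 1452

Equilibrium: 780 - 6P = -516 + 6P gives P* = 108, Q* = 132.
Supply starts at P = 86 (where S = 0).
PS = ½(108 − 86)(132) = 1452.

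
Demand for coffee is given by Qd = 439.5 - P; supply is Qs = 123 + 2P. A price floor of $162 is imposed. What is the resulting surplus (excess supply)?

Equilibrium price would be P* = 105.5, so the floor at 162 binds.
At P = 162: Qd = 277.5, Qs = 447.
Surplus = 447 − 277.5 = 169.5.

Surplus = 169.5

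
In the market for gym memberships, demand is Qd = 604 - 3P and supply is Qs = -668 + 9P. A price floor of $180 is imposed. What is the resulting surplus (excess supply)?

Surplus = 888

Equilibrium price would be P* = 106, so the floor at 180 binds.
At P = 180: Qd = 64, Qs = 952.
Surplus = 952 − 64 = 888.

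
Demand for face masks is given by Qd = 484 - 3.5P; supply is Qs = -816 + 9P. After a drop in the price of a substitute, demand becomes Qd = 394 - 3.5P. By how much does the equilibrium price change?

Original equilibrium: P* = 104, Q* = 120.
New equilibrium: 394 - 3.5P = -816 + 9P, so 1210 = 12.5P and P' = 96.8; Q' = 394 − 3.5(96.8) = 55.2.
Change in price: 96.8 − 104 = -7.2.

ΔP = -7.2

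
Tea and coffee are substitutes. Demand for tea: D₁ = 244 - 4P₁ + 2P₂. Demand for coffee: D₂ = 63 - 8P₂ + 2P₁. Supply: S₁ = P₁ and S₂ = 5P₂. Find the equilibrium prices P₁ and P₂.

Market 1: 244 - 4P₁ + 2P₂ = P₁ → 5P₁ - 2P₂ = 244.
Market 2: 13P₂ - 2P₁ = 63.
Eliminating P₂: 13×(1) + 2×(2) gives 61P₁ = 3298, so P₁ = 3298/61.
Back-substitute into (2): P₂ = (63 + 2×3298/61) / 13 = 803/61.

P₁ = 3298/61, P₂ = 803/61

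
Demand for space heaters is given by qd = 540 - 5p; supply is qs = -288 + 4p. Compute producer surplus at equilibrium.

Equilibrium: 540 - 5p = -288 + 4p gives p* = 92, q* = 80.
Supply starts at p = 72 (where qs = 0).
PS = ½(92 − 72)(80) = 800.

Producer surplus = 800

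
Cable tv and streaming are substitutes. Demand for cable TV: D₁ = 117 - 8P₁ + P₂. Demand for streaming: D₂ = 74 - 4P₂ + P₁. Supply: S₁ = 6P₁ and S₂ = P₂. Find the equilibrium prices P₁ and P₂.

Market 1: 117 - 8P₁ + P₂ = 6P₁ → 14P₁ - P₂ = 117.
Market 2: 5P₂ - P₁ = 74.
Eliminating P₂: 5×(1) + 1×(2) gives 69P₁ = 659, so P₁ = 659/69.
Back-substitute into (2): P₂ = (74 + 1×659/69) / 5 = 1153/69.

P₁ = 659/69, P₂ = 1153/69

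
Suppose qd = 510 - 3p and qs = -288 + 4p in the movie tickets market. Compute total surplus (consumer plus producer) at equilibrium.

Total surplus = 8232

Equilibrium: 510 - 3p = -288 + 4p gives p* = 114, q* = 168.
Demand choke price: p = 170; supply starts at p = 72.
CS = ½(170 − 114)(168) = 4704; PS = ½(114 − 72)(168) = 3528.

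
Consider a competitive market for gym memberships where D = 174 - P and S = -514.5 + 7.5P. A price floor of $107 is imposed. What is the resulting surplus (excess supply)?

Surplus = 221

Equilibrium price would be P* = 81, so the floor at 107 binds.
At P = 107: D = 67, S = 288.
Surplus = 288 − 67 = 221.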